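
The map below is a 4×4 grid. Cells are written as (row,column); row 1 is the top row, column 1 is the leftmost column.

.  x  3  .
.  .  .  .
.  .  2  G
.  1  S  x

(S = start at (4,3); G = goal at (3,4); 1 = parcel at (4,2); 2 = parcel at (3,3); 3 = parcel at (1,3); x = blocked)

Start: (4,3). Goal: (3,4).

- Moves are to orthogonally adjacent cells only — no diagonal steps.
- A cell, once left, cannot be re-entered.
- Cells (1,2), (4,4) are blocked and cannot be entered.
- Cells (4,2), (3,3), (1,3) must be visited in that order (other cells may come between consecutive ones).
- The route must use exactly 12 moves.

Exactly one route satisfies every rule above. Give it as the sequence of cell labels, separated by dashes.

(4,3) - (4,2) - (4,1) - (3,1) - (2,1) - (2,2) - (3,2) - (3,3) - (2,3) - (1,3) - (1,4) - (2,4) - (3,4)

The waypoints must appear in the order (4,2), (3,3), (1,3), with no cell reused.
Route from (4,3): 2× left (reaching (4,1)), 2× up (reaching (2,1)), right to (2,2), down to (3,2), right to (3,3), 2× up (reaching (1,3)), right to (1,4), 2× down (reaching (3,4)) — 12 moves in all.
Check: order respected (1 at step 1, 2 at step 7, 3 at step 9); 12 moves as required.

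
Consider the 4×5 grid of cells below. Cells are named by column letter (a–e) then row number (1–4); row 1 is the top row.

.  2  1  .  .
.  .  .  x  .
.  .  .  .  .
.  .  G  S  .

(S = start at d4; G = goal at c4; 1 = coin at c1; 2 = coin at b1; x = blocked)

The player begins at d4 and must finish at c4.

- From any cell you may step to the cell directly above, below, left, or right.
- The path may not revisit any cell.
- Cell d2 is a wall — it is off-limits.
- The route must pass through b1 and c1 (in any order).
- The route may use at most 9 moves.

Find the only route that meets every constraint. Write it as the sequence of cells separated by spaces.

d4 d3 c3 c2 c1 b1 b2 b3 b4 c4

The 9-move cap with required stops at b1, c1 leaves no slack for detours.
Route from d4: up to d3, left to c3, 2× up (reaching c1), left to b1, 3× down (reaching b4), right to c4 — 9 moves in all.
Check: all required cells visited; 9 ≤ 9 moves.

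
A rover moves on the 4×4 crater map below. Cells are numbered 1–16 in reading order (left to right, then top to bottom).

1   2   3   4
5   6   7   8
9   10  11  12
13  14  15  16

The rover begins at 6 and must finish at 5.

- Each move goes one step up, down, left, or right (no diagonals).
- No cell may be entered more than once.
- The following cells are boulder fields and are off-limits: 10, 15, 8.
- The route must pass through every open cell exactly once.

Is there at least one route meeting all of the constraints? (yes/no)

Cell 4 has only one open neighbour but is neither the start nor the goal, so a Hamiltonian route would have to both enter and leave it through the same neighbour — impossible without revisiting.

no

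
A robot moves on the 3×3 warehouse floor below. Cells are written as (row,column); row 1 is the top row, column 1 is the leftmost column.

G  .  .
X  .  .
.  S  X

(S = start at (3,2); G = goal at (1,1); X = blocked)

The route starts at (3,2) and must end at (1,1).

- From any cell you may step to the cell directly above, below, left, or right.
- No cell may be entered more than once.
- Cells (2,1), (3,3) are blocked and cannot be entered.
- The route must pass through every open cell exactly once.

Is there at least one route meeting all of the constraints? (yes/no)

Cell (3,1) has only one open neighbour but is neither the start nor the goal, so a Hamiltonian route would have to both enter and leave it through the same neighbour — impossible without revisiting.

no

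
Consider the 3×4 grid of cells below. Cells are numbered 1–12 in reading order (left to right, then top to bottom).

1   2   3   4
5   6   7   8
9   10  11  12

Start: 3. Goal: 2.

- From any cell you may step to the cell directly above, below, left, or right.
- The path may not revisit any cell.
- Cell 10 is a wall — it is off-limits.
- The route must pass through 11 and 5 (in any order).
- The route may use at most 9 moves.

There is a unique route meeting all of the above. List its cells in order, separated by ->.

Any route must reach 11 and 5 and still end at 2 within 9 moves, so the order of the required stops is forced.
Route from 3: right to 4, 2× down (reaching 12), left to 11, up to 7, 2× left (reaching 5), up to 1, right to 2 — 9 moves in all.
Check: all required cells visited; 9 ≤ 9 moves.

3 -> 4 -> 8 -> 12 -> 11 -> 7 -> 6 -> 5 -> 1 -> 2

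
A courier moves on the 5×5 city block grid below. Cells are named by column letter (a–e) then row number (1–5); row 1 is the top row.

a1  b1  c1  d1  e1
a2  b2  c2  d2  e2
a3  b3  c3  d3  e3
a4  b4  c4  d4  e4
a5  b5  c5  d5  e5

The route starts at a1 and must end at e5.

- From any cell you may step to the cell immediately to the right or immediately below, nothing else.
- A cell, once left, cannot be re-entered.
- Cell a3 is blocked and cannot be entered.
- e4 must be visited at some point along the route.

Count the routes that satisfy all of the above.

A right/down-only route from a1 to e5 makes exactly 4 down-moves and 4 right-moves in some order.
With no other constraints that would be C(8,4) = 70 routes.
Split at e4 and multiply the segment counts (each segment already excludes blocked cells): a1→e4: 30; e4→e5: 1; product = 30.
That gives 30 routes.

30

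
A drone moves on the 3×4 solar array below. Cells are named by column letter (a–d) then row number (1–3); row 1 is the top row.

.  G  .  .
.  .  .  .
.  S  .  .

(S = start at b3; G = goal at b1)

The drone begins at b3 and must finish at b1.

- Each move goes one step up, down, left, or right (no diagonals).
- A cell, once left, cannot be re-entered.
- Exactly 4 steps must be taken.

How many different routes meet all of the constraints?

Need simple routes of exactly 4 moves from b3 to b1 (Manhattan distance 2, so 1 moves are spent on a detour and 1 undoing it).
Enumerating: b3 b2 a2 a1 b1 | b3 b2 c2 c1 b1 | b3 a3 a2 a1 b1 | b3 a3 a2 b2 b1 | b3 c3 c2 c1 b1 | b3 c3 c2 b2 b1.
That gives 6 routes.

6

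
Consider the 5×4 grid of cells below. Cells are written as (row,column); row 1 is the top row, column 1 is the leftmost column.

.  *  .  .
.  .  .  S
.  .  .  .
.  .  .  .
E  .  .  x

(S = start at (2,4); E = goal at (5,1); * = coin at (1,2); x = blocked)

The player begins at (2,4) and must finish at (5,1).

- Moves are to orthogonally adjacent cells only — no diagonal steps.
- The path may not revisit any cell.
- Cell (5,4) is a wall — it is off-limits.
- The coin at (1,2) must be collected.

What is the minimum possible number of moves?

8

Any route passes through (1,2) somewhere between (2,4) and (5,1). Summing Manhattan distances along the two legs ((2,4) → (1,2) → (5,1)) gives a lower bound of 3 + 5 = 8 moves.
A route of 8 moves achieves this: (2,4) → (1,4) → (1,3) → (1,2) → (2,2) → (3,2) → (4,2) → (5,2) → (5,1).
Since 8 matches the lower bound, it is optimal.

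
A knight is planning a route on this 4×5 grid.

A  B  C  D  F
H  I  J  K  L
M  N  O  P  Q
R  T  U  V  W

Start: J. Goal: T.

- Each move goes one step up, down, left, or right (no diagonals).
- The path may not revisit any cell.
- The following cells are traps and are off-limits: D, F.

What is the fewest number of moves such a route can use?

3

The Manhattan distance from J to T is |2−4| + |3−2| = 3, so at least 3 moves are needed.
A route of 3 moves achieves this: J → O → U → T.
Since 3 matches the lower bound, it is optimal.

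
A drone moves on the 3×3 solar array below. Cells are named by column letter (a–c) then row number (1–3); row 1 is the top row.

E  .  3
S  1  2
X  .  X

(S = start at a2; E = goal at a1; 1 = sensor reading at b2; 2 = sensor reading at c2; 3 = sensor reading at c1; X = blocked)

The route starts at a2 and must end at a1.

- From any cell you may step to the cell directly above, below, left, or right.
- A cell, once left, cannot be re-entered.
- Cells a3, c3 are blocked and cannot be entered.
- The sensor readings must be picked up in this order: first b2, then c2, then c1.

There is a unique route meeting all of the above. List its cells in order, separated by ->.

a2 -> b2 -> c2 -> c1 -> b1 -> a1

The waypoints must appear in the order b2, c2, c1, with no cell reused.
Route from a2: 2× right (reaching c2), up to c1, 2× left (reaching a1) — 5 moves in all.
Check: order respected (1 at step 1, 2 at step 2, 3 at step 3).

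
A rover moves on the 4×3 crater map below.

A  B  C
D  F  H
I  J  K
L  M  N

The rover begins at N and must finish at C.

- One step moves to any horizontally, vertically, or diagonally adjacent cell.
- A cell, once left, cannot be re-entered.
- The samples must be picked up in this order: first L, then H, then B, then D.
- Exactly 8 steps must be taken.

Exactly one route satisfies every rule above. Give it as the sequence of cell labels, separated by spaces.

The waypoints must appear in the order L, H, B, D, with no cell reused.
Route from N: left 2 to L, up-right 2 to H, up-left 1 to B, down-left 1 to D, right 1 to F, up-right 1 to C — 8 moves in all.
Check: order respected (L at step 2, H at step 4, B at step 5, D at step 6); 8 moves as required.

N M L J H B D F C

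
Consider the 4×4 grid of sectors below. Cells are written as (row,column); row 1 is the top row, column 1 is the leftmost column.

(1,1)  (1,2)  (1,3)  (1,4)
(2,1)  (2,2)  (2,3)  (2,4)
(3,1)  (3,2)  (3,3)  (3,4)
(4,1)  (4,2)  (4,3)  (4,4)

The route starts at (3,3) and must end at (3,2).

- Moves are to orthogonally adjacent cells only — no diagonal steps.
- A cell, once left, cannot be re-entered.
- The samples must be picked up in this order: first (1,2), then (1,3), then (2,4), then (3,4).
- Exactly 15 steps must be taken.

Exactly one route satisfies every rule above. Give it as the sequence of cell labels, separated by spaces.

(3,3) (2,3) (2,2) (2,1) (1,1) (1,2) (1,3) (1,4) (2,4) (3,4) (4,4) (4,3) (4,2) (4,1) (3,1) (3,2)

The waypoints must appear in the order (1,2), (1,3), (2,4), (3,4), with no cell reused.
Route from (3,3): up 1 to (2,3), left 2 to (2,1), up 1 to (1,1), right 3 to (1,4), down 3 to (4,4), left 3 to (4,1), up 1 to (3,1), right 1 to (3,2) — 15 moves in all.
Check: order respected ((1,2) at step 5, (1,3) at step 6, (2,4) at step 8, (3,4) at step 9); 15 moves as required.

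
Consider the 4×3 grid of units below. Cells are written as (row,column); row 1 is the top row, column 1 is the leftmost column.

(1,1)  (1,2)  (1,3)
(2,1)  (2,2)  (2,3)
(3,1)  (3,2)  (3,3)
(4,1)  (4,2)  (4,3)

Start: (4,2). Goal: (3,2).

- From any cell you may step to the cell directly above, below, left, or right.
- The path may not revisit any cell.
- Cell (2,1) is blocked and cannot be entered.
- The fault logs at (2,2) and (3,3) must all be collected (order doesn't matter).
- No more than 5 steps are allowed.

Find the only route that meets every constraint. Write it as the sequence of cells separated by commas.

(4,2), (4,3), (3,3), (2,3), (2,2), (3,2)

Any route must reach (2,2) and (3,3) and still end at (3,2) within 5 moves, so the order of the required stops is forced.
Route from (4,2): right 1 to (4,3), up 2 to (2,3), left 1 to (2,2), down 1 to (3,2) — 5 moves in all.
Check: all required cells visited; 5 ≤ 5 moves.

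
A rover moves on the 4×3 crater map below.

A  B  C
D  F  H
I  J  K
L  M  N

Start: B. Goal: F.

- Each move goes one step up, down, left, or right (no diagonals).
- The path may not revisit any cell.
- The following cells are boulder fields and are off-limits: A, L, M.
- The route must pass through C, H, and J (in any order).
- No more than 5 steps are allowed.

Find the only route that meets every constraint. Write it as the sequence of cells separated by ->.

The budget equals the shortest possible length, so every move has to be on a shortest route through the required cells.
Route from B: right to C, 2× down (reaching K), left to J, up to F — 5 moves in all.
Check: all required cells visited; 5 ≤ 5 moves.

B -> C -> H -> K -> J -> F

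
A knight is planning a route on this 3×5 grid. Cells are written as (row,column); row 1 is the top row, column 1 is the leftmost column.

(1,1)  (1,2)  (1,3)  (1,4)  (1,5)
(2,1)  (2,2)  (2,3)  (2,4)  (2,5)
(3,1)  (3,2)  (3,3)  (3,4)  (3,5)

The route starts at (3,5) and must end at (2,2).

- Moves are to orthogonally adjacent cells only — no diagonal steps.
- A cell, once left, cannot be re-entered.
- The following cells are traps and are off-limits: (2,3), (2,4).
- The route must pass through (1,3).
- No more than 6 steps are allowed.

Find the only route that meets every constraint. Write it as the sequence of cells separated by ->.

Any route must reach (1,3) and still end at (2,2) within 6 moves, so the order of the required stops is forced.
Route from (3,5): up 2 to (1,5), left 3 to (1,2), down 1 to (2,2) — 6 moves in all.
Check: all required cells visited; 6 ≤ 6 moves.

(3,5) -> (2,5) -> (1,5) -> (1,4) -> (1,3) -> (1,2) -> (2,2)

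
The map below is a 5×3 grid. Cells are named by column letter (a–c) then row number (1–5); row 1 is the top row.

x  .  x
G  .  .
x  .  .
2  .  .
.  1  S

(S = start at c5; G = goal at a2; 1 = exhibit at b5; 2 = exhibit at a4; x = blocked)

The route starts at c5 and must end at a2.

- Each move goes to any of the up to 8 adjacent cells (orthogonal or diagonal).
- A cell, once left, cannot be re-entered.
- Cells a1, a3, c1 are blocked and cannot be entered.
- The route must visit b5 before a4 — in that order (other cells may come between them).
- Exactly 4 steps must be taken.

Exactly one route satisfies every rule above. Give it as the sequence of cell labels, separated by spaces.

c5 b5 a4 b3 a2

The waypoints must appear in the order b5, a4, with no cell reused.
Route from c5: left 1 to b5, up-left 1 to a4, up-right 1 to b3, up-left 1 to a2 — 4 moves in all.
Check: order respected (1 at step 1, 2 at step 2); 4 moves as required.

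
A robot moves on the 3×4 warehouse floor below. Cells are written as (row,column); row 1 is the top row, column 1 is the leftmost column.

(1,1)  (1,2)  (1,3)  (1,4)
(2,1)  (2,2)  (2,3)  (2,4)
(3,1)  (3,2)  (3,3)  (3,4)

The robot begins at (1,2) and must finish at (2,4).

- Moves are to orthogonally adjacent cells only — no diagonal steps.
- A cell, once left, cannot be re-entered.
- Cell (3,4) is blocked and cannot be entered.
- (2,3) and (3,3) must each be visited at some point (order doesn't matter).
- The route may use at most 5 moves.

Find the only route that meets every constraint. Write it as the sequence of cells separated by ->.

The 5-move cap with required stops at (2,3), (3,3) leaves no slack for detours.
Route from (1,2): 2× down (reaching (3,2)), right to (3,3), up to (2,3), right to (2,4) — 5 moves in all.
Check: all required cells visited; 5 ≤ 5 moves.

(1,2) -> (2,2) -> (3,2) -> (3,3) -> (2,3) -> (2,4)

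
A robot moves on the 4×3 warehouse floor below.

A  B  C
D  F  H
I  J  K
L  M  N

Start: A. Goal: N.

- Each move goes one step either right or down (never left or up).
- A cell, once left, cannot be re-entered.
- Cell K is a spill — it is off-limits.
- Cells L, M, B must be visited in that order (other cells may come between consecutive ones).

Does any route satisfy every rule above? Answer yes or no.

B lies above M, so going from M to B would need an upward move — but moves only go right/down, so M cannot be visited before B.

no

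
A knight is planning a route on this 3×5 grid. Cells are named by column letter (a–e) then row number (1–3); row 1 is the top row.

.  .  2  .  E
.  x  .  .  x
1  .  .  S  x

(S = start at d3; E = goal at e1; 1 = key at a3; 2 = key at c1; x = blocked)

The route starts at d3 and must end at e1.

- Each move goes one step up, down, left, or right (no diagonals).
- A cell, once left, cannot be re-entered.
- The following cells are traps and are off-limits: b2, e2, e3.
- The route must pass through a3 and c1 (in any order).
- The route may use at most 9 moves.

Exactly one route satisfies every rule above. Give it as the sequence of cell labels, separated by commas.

d3, c3, b3, a3, a2, a1, b1, c1, d1, e1

The budget equals the shortest possible length, so every move has to be on a shortest route through the required cells.
Route from d3: left 3 to a3, up 2 to a1, right 4 to e1 — 9 moves in all.
Check: all required cells visited; 9 ≤ 9 moves.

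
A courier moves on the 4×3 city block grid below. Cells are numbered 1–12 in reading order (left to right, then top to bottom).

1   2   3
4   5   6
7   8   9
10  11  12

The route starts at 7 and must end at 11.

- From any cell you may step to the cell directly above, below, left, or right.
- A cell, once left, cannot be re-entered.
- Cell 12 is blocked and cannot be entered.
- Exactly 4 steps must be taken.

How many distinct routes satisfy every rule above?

1

Need simple routes of exactly 4 moves from 7 to 11 (Manhattan distance 2, so 1 moves are spent on a detour and 1 undoing it).
Enumerating: 7 4 5 8 11.
That gives 1 route.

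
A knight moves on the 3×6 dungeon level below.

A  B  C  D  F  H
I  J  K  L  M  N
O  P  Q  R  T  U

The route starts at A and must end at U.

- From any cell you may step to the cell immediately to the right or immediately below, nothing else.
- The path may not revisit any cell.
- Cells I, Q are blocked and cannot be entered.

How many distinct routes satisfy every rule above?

A right/down-only route from A to U makes exactly 2 down-moves and 5 right-moves in some order.
With no other constraints that would be C(7,2) = 21 routes.
Subtract routes through each blocked cell (inclusion–exclusion for overlaps): − through I: 6 − through Q: 6 + through I&Q: 3 → 12.
That gives 12 routes.

12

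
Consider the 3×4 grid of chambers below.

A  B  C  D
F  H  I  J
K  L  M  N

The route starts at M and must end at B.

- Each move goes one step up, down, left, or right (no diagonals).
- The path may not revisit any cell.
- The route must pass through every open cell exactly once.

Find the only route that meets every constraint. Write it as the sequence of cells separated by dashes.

Need to visit all 12 open cells exactly once, starting at M and ending at B.
Cell N has only two open neighbours (J and M), so the path must pass straight through it: one of those is the cell it's entered from and the other is where it exits.
Route from M: right 1 to N, up 2 to D, left 1 to C, down 1 to I, left 1 to H, down 1 to L, left 1 to K, up 2 to A, right 1 to B — 11 moves in all.
Check: all 12 open cells covered.

M - N - J - D - C - I - H - L - K - F - A - B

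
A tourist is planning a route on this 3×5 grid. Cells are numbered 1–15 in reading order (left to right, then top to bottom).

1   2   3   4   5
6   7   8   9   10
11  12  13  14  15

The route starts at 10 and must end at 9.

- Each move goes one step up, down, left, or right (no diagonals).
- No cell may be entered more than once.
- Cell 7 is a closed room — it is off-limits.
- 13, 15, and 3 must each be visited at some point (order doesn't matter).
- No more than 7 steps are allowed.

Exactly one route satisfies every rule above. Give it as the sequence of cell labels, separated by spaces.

10 15 14 13 8 3 4 9

The 7-move cap with required stops at 13, 15, 3 leaves no slack for detours.
Route from 10: down to 15, 2× left (reaching 13), 2× up (reaching 3), right to 4, down to 9 — 7 moves in all.
Check: all required cells visited; 7 ≤ 7 moves.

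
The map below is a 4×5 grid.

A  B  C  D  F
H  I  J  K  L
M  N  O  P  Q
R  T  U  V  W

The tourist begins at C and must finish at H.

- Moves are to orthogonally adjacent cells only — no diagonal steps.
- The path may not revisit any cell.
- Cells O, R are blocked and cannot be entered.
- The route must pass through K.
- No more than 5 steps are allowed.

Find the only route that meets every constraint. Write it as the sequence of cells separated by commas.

The 5-move cap with required stops at K leaves no slack for detours.
Route from C: right 1 to D, down 1 to K, left 3 to H — 5 moves in all.
Check: all required cells visited; 5 ≤ 5 moves.

C, D, K, J, I, H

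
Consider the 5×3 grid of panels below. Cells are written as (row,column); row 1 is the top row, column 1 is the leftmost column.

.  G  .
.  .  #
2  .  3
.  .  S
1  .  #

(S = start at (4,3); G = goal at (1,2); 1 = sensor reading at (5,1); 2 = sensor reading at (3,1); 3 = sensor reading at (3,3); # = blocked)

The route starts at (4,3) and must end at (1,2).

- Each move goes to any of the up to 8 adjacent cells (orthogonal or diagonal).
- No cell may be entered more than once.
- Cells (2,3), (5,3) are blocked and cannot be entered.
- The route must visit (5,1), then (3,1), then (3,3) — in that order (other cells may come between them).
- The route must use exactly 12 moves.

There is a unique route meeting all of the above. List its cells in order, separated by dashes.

(4,3) - (5,2) - (5,1) - (4,1) - (3,1) - (4,2) - (3,3) - (3,2) - (2,1) - (1,1) - (2,2) - (1,3) - (1,2)

The waypoints must appear in the order (5,1), (3,1), (3,3), with no cell reused.
Route from (4,3): down-left to (5,2), left to (5,1), 2× up (reaching (3,1)), down-right to (4,2), up-right to (3,3), left to (3,2), up-left to (2,1), up to (1,1), down-right to (2,2), up-right to (1,3), left to (1,2) — 12 moves in all.
Check: order respected (1 at step 2, 2 at step 4, 3 at step 6); 12 moves as required.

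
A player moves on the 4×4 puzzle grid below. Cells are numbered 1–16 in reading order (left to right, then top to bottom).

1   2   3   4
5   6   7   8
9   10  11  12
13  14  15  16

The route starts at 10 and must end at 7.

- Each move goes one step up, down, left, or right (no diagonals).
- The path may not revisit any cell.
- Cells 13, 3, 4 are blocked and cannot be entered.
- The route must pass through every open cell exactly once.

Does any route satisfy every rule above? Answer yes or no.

no

Colour the cells like a checkerboard: each orthogonal step flips colour, so a Hamiltonian route alternates colours. Here there are 7 cells of one colour and 6 of the other, with start on the same colour as the goal — the counts and endpoints can't be arranged into an alternating sequence of length 13, so no Hamiltonian route exists.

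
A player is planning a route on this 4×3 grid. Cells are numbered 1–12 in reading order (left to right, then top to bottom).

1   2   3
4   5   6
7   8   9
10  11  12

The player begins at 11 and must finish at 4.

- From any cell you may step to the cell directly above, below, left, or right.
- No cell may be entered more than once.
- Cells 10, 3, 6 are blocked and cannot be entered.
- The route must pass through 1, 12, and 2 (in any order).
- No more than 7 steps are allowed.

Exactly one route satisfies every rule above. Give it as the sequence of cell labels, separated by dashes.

11 - 12 - 9 - 8 - 5 - 2 - 1 - 4

The 7-move cap with required stops at 1, 12, 2 leaves no slack for detours.
Route from 11: right to 12, up to 9, left to 8, 2× up (reaching 2), left to 1, down to 4 — 7 moves in all.
Check: all required cells visited; 7 ≤ 7 moves.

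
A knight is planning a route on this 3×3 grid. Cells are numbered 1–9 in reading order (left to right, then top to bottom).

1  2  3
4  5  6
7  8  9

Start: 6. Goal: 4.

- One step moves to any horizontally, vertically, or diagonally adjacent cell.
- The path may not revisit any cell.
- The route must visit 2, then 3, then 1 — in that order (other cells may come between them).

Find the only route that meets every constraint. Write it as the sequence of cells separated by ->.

The waypoints must appear in the order 2, 3, 1, with no cell reused.
Route from 6: up-left 1 to 2, right 1 to 3, down-left 1 to 5, up-left 1 to 1, down 1 to 4 — 5 moves in all.
Check: order respected (2 at step 1, 3 at step 2, 1 at step 4).

6 -> 2 -> 3 -> 5 -> 1 -> 4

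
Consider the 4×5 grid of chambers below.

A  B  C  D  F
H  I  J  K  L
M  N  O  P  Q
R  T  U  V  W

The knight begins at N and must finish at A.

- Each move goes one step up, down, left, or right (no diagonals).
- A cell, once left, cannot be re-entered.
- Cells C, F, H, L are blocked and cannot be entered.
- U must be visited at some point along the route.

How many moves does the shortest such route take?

Any route passes through U somewhere between N and A. Summing Manhattan distances along the two legs (N → U → A) gives a lower bound of 2 + 5 = 7 moves.
A route of 7 moves achieves this: N → T → U → O → J → I → B → A.
Since 7 matches the lower bound, it is optimal.

7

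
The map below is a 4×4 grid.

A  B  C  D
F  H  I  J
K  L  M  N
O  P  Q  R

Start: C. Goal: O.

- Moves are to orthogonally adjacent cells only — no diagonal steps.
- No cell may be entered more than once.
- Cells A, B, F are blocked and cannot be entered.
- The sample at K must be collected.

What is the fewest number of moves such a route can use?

5

Any route passes through K somewhere between C and O. Summing Manhattan distances along the two legs (C → K → O) gives a lower bound of 4 + 1 = 5 moves.
A route of 5 moves achieves this: C → I → M → L → K → O.
Since 5 matches the lower bound, it is optimal.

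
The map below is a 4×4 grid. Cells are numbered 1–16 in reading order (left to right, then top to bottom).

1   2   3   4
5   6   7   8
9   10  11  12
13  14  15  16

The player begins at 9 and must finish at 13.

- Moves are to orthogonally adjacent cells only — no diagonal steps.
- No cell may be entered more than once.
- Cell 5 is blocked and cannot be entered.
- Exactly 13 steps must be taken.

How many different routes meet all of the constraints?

2

Need simple routes of exactly 13 moves from 9 to 13 (Manhattan distance 1, so 6 moves are spent on a detour and 6 undoing it).
Enumerating: 9 10 6 2 3 4 8 7 11 12 16 15 14 13 | 9 10 11 7 6 2 3 4 8 12 16 15 14 13.
That gives 2 routes.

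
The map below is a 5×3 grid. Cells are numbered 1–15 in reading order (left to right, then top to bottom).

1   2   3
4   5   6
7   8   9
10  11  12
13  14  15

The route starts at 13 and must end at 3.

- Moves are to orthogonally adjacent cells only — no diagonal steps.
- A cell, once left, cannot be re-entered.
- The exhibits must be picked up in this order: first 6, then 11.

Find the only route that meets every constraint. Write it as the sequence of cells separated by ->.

The waypoints must appear in the order 6, 11, with no cell reused.
Route from 13: 2× right (reaching 15), 3× up (reaching 6), left to 5, 2× down (reaching 11), left to 10, 3× up (reaching 1), 2× right (reaching 3) — 14 moves in all.
Check: order respected (6 at step 5, 11 at step 8).

13 -> 14 -> 15 -> 12 -> 9 -> 6 -> 5 -> 8 -> 11 -> 10 -> 7 -> 4 -> 1 -> 2 -> 3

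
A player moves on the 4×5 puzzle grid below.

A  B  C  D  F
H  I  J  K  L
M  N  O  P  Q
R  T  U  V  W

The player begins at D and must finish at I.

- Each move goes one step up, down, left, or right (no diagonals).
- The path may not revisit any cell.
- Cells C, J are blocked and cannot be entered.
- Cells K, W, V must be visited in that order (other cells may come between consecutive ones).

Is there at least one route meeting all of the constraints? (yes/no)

One route that works: D → K → P → Q → W → V → U → O → N → I.

yes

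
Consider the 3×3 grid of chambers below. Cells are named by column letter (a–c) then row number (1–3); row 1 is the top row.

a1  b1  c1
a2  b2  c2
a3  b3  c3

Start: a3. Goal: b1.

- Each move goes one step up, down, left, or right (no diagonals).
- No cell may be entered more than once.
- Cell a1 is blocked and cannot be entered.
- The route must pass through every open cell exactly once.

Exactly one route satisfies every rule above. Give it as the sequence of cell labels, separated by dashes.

Need to visit all 8 open cells exactly once, starting at a3 and ending at b1.
Route from a3: up to a2, right to b2, down to b3, right to c3, 2× up (reaching c1), left to b1 — 7 moves in all.
Check: all 8 open cells covered.

a3 - a2 - b2 - b3 - c3 - c2 - c1 - b1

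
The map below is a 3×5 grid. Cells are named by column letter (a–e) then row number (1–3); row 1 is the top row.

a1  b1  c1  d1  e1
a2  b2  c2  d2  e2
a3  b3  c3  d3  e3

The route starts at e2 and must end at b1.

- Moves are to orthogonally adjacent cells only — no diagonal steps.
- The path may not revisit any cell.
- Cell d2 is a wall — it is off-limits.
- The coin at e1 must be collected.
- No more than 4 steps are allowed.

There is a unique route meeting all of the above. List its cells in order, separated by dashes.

e2 - e1 - d1 - c1 - b1

The budget equals the shortest possible length, so every move has to be on a shortest route through the required cells.
Route from e2: up to e1, 3× left (reaching b1) — 4 moves in all.
Check: all required cells visited; 4 ≤ 4 moves.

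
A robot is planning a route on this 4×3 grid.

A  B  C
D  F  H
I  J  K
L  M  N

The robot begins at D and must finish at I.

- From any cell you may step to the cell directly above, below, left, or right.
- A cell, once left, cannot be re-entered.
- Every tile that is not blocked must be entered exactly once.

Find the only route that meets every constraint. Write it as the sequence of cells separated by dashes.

Need to visit all 12 open cells exactly once, starting at D and ending at I.
Cell A has only two open neighbours (D and B), so the path must pass straight through it: one of those is the cell it's entered from and the other is where it exits.
Route from D: up 1 to A, right 2 to C, down 1 to H, left 1 to F, down 1 to J, right 1 to K, down 1 to N, left 2 to L, up 1 to I — 11 moves in all.
Check: all 12 open cells covered.

D - A - B - C - H - F - J - K - N - M - L - I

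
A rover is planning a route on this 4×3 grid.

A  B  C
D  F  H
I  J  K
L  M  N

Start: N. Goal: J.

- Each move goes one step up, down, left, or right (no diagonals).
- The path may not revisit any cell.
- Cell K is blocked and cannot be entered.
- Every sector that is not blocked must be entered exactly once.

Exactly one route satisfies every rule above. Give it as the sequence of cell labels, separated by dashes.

Need to visit all 11 open cells exactly once, starting at N and ending at J.
Cell A has only two open neighbours (D and B), so the path must pass straight through it: one of those is the cell it's entered from and the other is where it exits.
Route from N: 2× left (reaching L), 3× up (reaching A), 2× right (reaching C), down to H, left to F, down to J — 10 moves in all.
Check: all 11 open cells covered.

N - M - L - I - D - A - B - C - H - F - J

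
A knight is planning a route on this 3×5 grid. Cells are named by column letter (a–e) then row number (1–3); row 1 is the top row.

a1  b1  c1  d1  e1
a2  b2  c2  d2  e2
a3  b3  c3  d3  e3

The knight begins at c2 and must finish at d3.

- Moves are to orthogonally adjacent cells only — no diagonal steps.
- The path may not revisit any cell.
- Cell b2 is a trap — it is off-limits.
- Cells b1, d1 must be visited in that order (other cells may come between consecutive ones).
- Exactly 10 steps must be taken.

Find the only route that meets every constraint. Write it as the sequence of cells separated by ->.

c2 -> c3 -> b3 -> a3 -> a2 -> a1 -> b1 -> c1 -> d1 -> d2 -> d3

The waypoints must appear in the order b1, d1, with no cell reused.
Route from c2: down to c3, 2× left (reaching a3), 2× up (reaching a1), 3× right (reaching d1), 2× down (reaching d3) — 10 moves in all.
Check: order respected (b1 at step 6, d1 at step 8); 10 moves as required.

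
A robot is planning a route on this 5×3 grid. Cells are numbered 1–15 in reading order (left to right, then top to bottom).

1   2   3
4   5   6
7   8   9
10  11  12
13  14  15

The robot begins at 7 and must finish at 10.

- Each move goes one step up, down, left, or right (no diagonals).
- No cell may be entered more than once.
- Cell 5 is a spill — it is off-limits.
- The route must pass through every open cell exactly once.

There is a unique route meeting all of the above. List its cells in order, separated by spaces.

7 4 1 2 3 6 9 8 11 12 15 14 13 10

Need to visit all 14 open cells exactly once, starting at 7 and ending at 10.
Cell 6 has only two open neighbours (3 and 9), so the path must pass straight through it: one of those is the cell it's entered from and the other is where it exits.
Route from 7: up 2 to 1, right 2 to 3, down 2 to 9, left 1 to 8, down 1 to 11, right 1 to 12, down 1 to 15, left 2 to 13, up 1 to 10 — 13 moves in all.
Check: all 14 open cells covered.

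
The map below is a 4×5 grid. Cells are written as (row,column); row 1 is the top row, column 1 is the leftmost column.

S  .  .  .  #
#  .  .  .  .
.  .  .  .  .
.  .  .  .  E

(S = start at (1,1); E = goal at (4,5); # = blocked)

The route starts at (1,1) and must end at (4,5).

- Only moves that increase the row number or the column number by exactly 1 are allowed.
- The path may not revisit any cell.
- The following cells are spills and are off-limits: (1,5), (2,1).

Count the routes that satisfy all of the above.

19

A right/down-only route from (1,1) to (4,5) makes exactly 3 down-moves and 4 right-moves in some order.
With no other constraints that would be C(7,3) = 35 routes.
Subtract routes through each blocked cell (inclusion–exclusion for overlaps): − through (1,5): 1 − through (2,1): 15 → 19.
That gives 19 routes.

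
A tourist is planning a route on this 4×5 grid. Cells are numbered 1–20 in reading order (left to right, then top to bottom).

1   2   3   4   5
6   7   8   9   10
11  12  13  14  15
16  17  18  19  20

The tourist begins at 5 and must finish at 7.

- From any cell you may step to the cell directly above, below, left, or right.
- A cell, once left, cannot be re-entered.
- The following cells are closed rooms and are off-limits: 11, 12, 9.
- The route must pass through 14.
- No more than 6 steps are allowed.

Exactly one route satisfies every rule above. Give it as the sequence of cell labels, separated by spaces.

5 10 15 14 13 8 7

The budget equals the shortest possible length, so every move has to be on a shortest route through the required cells.
Route from 5: 2× down (reaching 15), 2× left (reaching 13), up to 8, left to 7 — 6 moves in all.
Check: all required cells visited; 6 ≤ 6 moves.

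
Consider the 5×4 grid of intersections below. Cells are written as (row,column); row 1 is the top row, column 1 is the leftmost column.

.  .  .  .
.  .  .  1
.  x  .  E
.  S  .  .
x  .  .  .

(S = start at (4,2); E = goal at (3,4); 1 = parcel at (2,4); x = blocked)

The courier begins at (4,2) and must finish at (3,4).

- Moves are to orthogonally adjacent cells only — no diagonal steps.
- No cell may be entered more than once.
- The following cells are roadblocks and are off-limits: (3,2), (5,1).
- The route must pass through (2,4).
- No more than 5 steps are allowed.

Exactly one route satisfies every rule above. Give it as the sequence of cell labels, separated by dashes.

Any route must reach (2,4) and still end at (3,4) within 5 moves, so the order of the required stops is forced.
Route from (4,2): right 1 to (4,3), up 2 to (2,3), right 1 to (2,4), down 1 to (3,4) — 5 moves in all.
Check: all required cells visited; 5 ≤ 5 moves.

(4,2) - (4,3) - (3,3) - (2,3) - (2,4) - (3,4)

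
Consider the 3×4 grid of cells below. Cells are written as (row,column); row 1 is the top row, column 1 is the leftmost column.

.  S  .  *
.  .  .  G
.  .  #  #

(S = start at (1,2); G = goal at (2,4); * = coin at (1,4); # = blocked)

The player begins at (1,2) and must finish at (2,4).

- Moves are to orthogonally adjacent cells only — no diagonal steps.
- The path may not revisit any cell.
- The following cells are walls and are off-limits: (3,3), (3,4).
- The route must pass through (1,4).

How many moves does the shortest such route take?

Any route passes through (1,4) somewhere between (1,2) and (2,4). Summing Manhattan distances along the two legs ((1,2) → (1,4) → (2,4)) gives a lower bound of 2 + 1 = 3 moves.
A route of 3 moves achieves this: (1,2) → (1,3) → (1,4) → (2,4).
Since 3 matches the lower bound, it is optimal.

3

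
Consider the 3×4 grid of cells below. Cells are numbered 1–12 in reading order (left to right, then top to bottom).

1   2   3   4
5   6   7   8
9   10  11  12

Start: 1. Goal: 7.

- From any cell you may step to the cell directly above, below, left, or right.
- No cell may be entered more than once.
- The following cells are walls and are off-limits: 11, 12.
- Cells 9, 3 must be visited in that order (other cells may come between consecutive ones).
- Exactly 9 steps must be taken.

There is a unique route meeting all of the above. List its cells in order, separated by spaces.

1 5 9 10 6 2 3 4 8 7

The waypoints must appear in the order 9, 3, with no cell reused.
Route from 1: 2× down (reaching 9), right to 10, 2× up (reaching 2), 2× right (reaching 4), down to 8, left to 7 — 9 moves in all.
Check: order respected (9 at step 2, 3 at step 6); 9 moves as required.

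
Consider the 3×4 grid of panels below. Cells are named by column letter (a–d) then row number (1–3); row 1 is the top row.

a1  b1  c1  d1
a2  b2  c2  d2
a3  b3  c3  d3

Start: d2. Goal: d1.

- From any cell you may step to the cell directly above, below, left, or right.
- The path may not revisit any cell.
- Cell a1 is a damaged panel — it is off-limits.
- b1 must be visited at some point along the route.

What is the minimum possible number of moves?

5

Any route passes through b1 somewhere between d2 and d1. Summing Manhattan distances along the two legs (d2 → b1 → d1) gives a lower bound of 3 + 2 = 5 moves.
A route of 5 moves achieves this: d2 → c2 → b2 → b1 → c1 → d1.
Since 5 matches the lower bound, it is optimal.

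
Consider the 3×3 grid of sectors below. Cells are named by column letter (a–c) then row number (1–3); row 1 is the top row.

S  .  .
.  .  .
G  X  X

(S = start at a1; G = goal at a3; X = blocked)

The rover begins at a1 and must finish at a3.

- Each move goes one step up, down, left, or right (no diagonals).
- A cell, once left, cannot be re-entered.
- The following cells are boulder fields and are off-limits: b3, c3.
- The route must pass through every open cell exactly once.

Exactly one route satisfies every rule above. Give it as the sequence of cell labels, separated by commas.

Need to visit all 7 open cells exactly once, starting at a1 and ending at a3.
Cell c1 has only two open neighbours (c2 and b1), so the path must pass straight through it: one of those is the cell it's entered from and the other is where it exits.
Route from a1: right 2 to c1, down 1 to c2, left 2 to a2, down 1 to a3 — 6 moves in all.
Check: all 7 open cells covered.

a1, b1, c1, c2, b2, a2, a3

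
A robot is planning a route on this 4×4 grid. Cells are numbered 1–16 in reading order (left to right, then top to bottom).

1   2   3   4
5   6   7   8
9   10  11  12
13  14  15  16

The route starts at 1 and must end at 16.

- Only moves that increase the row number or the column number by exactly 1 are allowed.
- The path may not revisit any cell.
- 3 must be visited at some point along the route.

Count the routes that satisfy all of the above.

4

A right/down-only route from 1 to 16 makes exactly 3 down-moves and 3 right-moves in some order.
With no other constraints that would be C(6,3) = 20 routes.
Split at 3 and multiply the segment counts: 1→3: 1; 3→16: 4; product = 4.
That gives 4 routes.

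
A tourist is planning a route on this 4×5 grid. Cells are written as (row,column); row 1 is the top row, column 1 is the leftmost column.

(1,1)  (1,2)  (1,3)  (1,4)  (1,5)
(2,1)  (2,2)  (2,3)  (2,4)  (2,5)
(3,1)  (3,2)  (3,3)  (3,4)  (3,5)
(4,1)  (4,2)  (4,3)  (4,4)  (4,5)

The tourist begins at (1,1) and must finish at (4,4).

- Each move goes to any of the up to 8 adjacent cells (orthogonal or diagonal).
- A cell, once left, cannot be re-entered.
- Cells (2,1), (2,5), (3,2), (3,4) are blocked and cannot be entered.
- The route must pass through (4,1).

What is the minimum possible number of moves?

Any route passes through (4,1) somewhere between (1,1) and (4,4). Summing Chebyshev distances along the two legs ((1,1) → (4,1) → (4,4)) gives a lower bound of 3 + 3 = 6 moves.
A route of 6 moves achieves this: (1,1) → (2,2) → (3,1) → (4,1) → (4,2) → (3,3) → (4,4).
Since 6 matches the lower bound, it is optimal.

6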